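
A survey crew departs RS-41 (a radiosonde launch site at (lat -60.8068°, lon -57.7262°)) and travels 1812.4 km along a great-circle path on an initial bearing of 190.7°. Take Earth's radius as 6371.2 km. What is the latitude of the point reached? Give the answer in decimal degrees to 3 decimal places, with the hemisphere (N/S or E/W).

δ = d/R = 1812.4/6371.2 = 0.284468 rad
φ₂ = arcsin(sin φ₁ cos δ + cos φ₁ sin δ cos θ)
   = arcsin(-0.87298·0.95981 + 0.48776·0.28065·-0.98261) = -76.50810°
λ₂ = λ₁ + atan2(sin θ sin δ cos φ₁, cos δ − sin φ₁ sin φ₂) = -70.63140°

76.508°S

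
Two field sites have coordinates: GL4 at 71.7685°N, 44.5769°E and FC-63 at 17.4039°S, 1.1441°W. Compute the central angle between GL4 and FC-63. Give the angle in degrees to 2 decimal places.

Δφ = -89.1724°,  Δλ = -45.7210°
a = sin²(Δφ/2) + cos φ₁ cos φ₂ sin²(Δλ/2) = 0.537834
c = 2·arcsin(√a) = 1.646537 rad = 94.3396°

94.34°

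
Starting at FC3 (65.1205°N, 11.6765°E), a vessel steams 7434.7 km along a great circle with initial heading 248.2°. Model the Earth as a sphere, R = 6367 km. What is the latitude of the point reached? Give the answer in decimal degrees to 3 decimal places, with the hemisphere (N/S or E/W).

12.249°N

δ = d/R = 7434.7/6367 = 1.167693 rad
φ₂ = arcsin(sin φ₁ cos δ + cos φ₁ sin δ cos θ)
   = arcsin(0.90719·0.39228 + 0.42071·0.91985·-0.37137) = 12.24861°
λ₂ = λ₁ + atan2(sin θ sin δ cos φ₁, cos δ − sin φ₁ sin φ₂) = -49.24568°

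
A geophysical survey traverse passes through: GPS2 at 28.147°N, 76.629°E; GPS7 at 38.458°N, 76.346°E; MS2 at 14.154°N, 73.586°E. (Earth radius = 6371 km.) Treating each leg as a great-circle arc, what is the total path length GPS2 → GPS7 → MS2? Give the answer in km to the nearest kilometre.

3863 km

GPS2→GPS7: c = 0.180008 rad, d = 1146.83 km
GPS7→MS2: c = 0.426320 rad, d = 2716.08 km
Total = 1146.83 + 2716.08 = 3862.91 km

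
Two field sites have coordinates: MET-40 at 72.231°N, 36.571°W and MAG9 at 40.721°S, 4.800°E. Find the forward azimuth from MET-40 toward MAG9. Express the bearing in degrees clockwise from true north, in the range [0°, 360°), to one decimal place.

145.9°

Δλ = 41.3710°
y = sin Δλ · cos φ₂ = 0.500917
x = cos φ₁ sin φ₂ − sin φ₁ cos φ₂ cos Δλ = -0.740719
θ = atan2(y, x) = 145.9311° → 145.9311° (mod 360°)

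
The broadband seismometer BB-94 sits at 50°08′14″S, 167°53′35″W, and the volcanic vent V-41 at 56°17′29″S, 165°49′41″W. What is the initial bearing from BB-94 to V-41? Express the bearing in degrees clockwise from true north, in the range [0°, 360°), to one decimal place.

169.5°

BB-94: φ = -50.13722°, λ = -167.89306°
V-41: φ = -56.29139°, λ = -165.82806°
Δλ = 2.0650°
y = sin Δλ · cos φ₂ = 0.019997
x = cos φ₁ sin φ₂ − sin φ₁ cos φ₂ cos Δλ = -0.107481
θ = atan2(y, x) = 169.4603° → 169.4603° (mod 360°)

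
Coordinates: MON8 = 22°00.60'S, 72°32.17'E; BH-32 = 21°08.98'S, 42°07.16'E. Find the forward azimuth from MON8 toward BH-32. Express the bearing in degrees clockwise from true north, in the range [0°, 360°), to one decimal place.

266.0°

MON8: φ = -22.01000°, λ = +72.53617°
BH-32: φ = -21.14967°, λ = +42.11933°
Δλ = -30.4168°
y = sin Δλ · cos φ₂ = -0.472184
x = cos φ₁ sin φ₂ − sin φ₁ cos φ₂ cos Δλ = -0.033092
θ = atan2(y, x) = -94.0089° → 265.9911° (mod 360°)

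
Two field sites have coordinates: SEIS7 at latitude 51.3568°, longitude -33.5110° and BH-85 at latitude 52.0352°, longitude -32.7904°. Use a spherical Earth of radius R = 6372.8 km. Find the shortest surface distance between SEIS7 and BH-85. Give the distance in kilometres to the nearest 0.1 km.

90.3 km

Δφ = 0.6784°,  Δλ = 0.7206°
a = sin²(Δφ/2) + cos φ₁ cos φ₂ sin²(Δλ/2) = 0.000050
c = 2·arcsin(√a) = 0.014176 rad = 0.8122°
d = R·c = 6372.8 × 0.014176 = 90.3 km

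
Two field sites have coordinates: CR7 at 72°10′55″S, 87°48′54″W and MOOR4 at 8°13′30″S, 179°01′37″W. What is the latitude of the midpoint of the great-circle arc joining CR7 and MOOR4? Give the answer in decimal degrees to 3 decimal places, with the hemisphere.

CR7: φ = -72.18194°, λ = -87.81500°
MOOR4: φ = -8.22500°, λ = -179.02694°
Bx = cos φ₂ cos Δλ = -0.020933,  By = cos φ₂ sin Δλ = -0.989493
φₘ = atan2(sin φ₁ + sin φ₂, √((cos φ₁ + Bx)² + By²)) = -46.76182°
λₘ = λ₁ + atan2(By, cos φ₁ + Bx) = -161.74388°

46.762°S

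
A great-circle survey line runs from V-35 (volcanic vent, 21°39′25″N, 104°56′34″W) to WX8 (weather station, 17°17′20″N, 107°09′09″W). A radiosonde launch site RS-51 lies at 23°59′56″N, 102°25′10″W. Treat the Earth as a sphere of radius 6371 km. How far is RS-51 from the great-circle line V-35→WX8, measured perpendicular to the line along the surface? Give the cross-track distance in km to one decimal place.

116.0 km

V-35: φ = +21.65694°, λ = -104.94278°
WX8: φ = +17.28889°, λ = -107.15250°
RS-51: φ = +23.99889°, λ = -102.41944°
δ₁₃ = central angle V-35→RS-51 = 0.057602 rad  (haversine)
θ₁₃ = bearing V-35→RS-51 = 44.317°,  θ₁₂ = bearing V-35→WX8 = 205.875°
dₓₜ = R·arcsin(sin δ₁₃ · sin(θ₁₃ − θ₁₂)) = 6371·arcsin(0.05757·sin(-161.558°)) = -116.035 km
|dₓₜ| = 116.035 km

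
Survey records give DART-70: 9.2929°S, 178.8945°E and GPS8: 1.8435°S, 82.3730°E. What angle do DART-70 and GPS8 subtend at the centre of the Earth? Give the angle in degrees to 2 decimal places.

Δφ = 7.4494°,  Δλ = -96.5215°
a = sin²(Δφ/2) + cos φ₁ cos φ₂ sin²(Δλ/2) = 0.553416
c = 2·arcsin(√a) = 1.677833 rad = 96.1328°

96.13°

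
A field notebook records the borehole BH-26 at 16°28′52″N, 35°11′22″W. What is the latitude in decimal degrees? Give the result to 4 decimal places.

16° + 28′/60 + 52″/3600 = 16 + 0.46667 + 0.01444 = 16.4811°

16.4811°N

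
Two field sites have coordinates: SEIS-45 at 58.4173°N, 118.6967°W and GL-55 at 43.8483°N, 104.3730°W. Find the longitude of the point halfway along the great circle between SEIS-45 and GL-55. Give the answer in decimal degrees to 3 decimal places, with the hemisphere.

Bx = cos φ₂ cos Δλ = 0.698758,  By = cos φ₂ sin Δλ = 0.178419
φₘ = atan2(sin φ₁ + sin φ₂, √((cos φ₁ + Bx)² + By²)) = 51.34633°
λₘ = λ₁ + atan2(By, cos φ₁ + Bx) = -110.39315°

110.393°W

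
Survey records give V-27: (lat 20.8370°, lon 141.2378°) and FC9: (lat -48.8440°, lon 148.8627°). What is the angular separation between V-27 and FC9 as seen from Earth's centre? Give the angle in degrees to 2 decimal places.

Δφ = -69.6810°,  Δλ = 7.6249°
a = sin²(Δφ/2) + cos φ₁ cos φ₂ sin²(Δλ/2) = 0.329096
c = 2·arcsin(√a) = 1.221956 rad = 70.0129°

70.01°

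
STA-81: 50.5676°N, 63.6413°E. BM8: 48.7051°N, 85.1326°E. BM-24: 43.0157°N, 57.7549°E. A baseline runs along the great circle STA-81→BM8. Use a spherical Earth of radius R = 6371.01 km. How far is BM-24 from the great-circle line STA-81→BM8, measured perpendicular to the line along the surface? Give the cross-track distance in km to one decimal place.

814.7 km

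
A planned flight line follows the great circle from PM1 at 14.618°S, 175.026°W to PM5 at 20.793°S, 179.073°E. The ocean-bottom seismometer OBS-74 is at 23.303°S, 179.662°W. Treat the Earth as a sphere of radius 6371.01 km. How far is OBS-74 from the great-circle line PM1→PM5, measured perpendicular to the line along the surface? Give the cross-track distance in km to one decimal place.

285.7 km

δ₁₃ = central angle PM1→OBS-74 = 0.169757 rad  (haversine)
θ₁₃ = bearing PM1→OBS-74 = 206.065°,  θ₁₂ = bearing PM1→PM5 = 221.453°
dₓₜ = R·arcsin(sin δ₁₃ · sin(θ₁₃ − θ₁₂)) = 6371.01·arcsin(0.16894·sin(-15.388°)) = -285.708 km
|dₓₜ| = 285.708 km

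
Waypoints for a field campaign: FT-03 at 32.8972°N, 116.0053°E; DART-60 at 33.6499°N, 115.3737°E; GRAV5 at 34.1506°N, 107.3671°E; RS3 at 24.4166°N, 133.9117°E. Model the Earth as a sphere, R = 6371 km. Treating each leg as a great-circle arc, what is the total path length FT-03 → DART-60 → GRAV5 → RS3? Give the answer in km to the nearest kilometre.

3625 km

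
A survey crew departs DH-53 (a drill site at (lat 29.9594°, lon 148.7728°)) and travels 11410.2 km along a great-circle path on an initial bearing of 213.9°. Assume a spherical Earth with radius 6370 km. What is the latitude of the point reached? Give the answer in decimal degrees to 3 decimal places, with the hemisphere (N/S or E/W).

54.184°S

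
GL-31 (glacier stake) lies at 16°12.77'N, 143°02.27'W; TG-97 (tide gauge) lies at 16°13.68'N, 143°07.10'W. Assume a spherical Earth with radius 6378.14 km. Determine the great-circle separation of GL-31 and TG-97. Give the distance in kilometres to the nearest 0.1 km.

8.8 km

GL-31: φ = +16.21283°, λ = -143.03783°
TG-97: φ = +16.22800°, λ = -143.11833°
Δφ = 0.0152°,  Δλ = -0.0805°
a = sin²(Δφ/2) + cos φ₁ cos φ₂ sin²(Δλ/2) = 0.000000
c = 2·arcsin(√a) = 0.001375 rad = 0.0788°
d = R·c = 6378.14 × 0.001375 = 8.8 km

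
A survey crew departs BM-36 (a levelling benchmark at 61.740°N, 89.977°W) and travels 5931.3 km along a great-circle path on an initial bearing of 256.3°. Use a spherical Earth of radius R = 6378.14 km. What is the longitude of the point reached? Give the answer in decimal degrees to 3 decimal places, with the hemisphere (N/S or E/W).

149.940°W

δ = d/R = 5931.3/6378.14 = 0.929942 rad
φ₂ = arcsin(sin φ₁ cos δ + cos φ₁ sin δ cos θ)
   = arcsin(0.88081·0.59788 + 0.47347·0.80159·-0.23684) = 25.89549°
λ₂ = λ₁ + atan2(sin θ sin δ cos φ₁, cos δ − sin φ₁ sin φ₂) = -149.94005°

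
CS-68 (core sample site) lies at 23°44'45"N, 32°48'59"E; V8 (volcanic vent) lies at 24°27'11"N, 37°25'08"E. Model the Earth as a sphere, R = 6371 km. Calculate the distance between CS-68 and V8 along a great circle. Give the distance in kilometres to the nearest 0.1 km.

473.7 km

CS-68: φ = +23.74583°, λ = +32.81639°
V8: φ = +24.45306°, λ = +37.41889°
Δφ = 0.7072°,  Δλ = 4.6025°
a = sin²(Δφ/2) + cos φ₁ cos φ₂ sin²(Δλ/2) = 0.001382
c = 2·arcsin(√a) = 0.074355 rad = 4.2602°
d = R·c = 6371 × 0.074355 = 473.7 km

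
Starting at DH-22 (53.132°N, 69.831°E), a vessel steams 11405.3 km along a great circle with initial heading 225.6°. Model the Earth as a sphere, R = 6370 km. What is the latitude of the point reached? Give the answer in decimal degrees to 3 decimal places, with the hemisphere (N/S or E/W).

δ = d/R = 11405.3/6370 = 1.790471 rad
φ₂ = arcsin(sin φ₁ cos δ + cos φ₁ sin δ cos θ)
   = arcsin(0.80002·-0.21791 + 0.59997·0.97597·-0.69966) = -35.73418°
λ₂ = λ₁ + atan2(sin θ sin δ cos φ₁, cos δ − sin φ₁ sin φ₂) = 10.62346°

35.734°S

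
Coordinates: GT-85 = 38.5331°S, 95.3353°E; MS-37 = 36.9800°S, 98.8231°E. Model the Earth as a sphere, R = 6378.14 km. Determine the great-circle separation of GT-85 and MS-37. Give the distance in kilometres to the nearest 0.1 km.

352.3 km

Δφ = 1.5531°,  Δλ = 3.4878°
a = sin²(Δφ/2) + cos φ₁ cos φ₂ sin²(Δλ/2) = 0.000762
c = 2·arcsin(√a) = 0.055230 rad = 3.1645°
d = R·c = 6378.14 × 0.055230 = 352.3 km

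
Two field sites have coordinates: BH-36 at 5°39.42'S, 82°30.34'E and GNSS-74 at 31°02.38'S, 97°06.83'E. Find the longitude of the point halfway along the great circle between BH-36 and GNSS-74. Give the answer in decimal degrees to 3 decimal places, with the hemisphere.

89.261°E

BH-36: φ = -5.65700°, λ = +82.50567°
GNSS-74: φ = -31.03967°, λ = +97.11383°
Bx = cos φ₂ cos Δλ = 0.829113,  By = cos φ₂ sin Δλ = 0.216094
φₘ = atan2(sin φ₁ + sin φ₂, √((cos φ₁ + Bx)² + By²)) = -18.48748°
λₘ = λ₁ + atan2(By, cos φ₁ + Bx) = 89.26126°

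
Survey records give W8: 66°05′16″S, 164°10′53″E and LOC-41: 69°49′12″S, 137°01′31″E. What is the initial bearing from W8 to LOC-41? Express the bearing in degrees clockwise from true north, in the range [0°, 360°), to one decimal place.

W8: φ = -66.08778°, λ = +164.18139°
LOC-41: φ = -69.82000°, λ = +137.02528°
Δλ = -27.1561°
y = sin Δλ · cos φ₂ = -0.157450
x = cos φ₁ sin φ₂ − sin φ₁ cos φ₂ cos Δλ = -0.099857
θ = atan2(y, x) = -122.3834° → 237.6166° (mod 360°)

237.6°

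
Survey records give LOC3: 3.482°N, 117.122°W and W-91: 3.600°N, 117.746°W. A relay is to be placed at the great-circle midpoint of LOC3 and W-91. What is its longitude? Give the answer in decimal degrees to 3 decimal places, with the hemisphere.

117.434°W

Bx = cos φ₂ cos Δλ = 0.997968,  By = cos φ₂ sin Δλ = -0.010869
φₘ = atan2(sin φ₁ + sin φ₂, √((cos φ₁ + Bx)² + By²)) = 3.54105°
λₘ = λ₁ + atan2(By, cos φ₁ + Bx) = -117.43398°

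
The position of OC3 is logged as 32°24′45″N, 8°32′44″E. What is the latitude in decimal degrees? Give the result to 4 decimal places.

32.4125°N

32° + 24′/60 + 45″/3600 = 32 + 0.40000 + 0.01250 = 32.4125°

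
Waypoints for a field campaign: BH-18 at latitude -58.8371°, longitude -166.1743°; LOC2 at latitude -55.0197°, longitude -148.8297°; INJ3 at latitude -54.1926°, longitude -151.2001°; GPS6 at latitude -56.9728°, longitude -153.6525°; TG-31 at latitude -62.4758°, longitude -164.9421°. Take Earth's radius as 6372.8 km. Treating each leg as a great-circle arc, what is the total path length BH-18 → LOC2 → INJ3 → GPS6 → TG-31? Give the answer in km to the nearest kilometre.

BH-18→LOC2: c = 0.177480 rad, d = 1131.05 km
LOC2→INJ3: c = 0.027972 rad, d = 178.26 km
INJ3→GPS6: c = 0.054212 rad, d = 345.48 km
GPS6→TG-31: c = 0.137823 rad, d = 878.32 km
Total = 1131.05 + 178.26 + 345.48 + 878.32 = 2533.11 km

2533 km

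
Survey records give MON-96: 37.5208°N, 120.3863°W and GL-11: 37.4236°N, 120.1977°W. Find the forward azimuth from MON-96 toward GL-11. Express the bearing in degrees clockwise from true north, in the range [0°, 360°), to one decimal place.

122.9°

Δλ = 0.1886°
y = sin Δλ · cos φ₂ = 0.002614
x = cos φ₁ sin φ₂ − sin φ₁ cos φ₂ cos Δλ = -0.001694
θ = atan2(y, x) = 122.9413° → 122.9413° (mod 360°)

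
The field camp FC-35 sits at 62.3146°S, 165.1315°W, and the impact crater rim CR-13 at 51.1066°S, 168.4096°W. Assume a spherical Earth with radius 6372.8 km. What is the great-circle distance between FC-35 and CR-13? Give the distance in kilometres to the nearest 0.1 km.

1262.2 km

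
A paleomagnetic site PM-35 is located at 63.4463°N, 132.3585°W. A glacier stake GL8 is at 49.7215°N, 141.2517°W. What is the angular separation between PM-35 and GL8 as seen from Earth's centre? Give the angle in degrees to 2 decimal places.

14.54°

Δφ = -13.7248°,  Δλ = -8.8932°
a = sin²(Δφ/2) + cos φ₁ cos φ₂ sin²(Δλ/2) = 0.016014
c = 2·arcsin(√a) = 0.253773 rad = 14.5401°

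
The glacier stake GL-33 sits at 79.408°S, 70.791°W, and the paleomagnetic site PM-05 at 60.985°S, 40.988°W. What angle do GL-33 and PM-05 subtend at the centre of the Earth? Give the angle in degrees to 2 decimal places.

20.45°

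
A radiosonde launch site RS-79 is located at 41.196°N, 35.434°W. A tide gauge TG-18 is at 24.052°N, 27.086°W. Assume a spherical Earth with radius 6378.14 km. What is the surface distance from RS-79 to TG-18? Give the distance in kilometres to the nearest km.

Δφ = -17.1440°,  Δλ = 8.3480°
a = sin²(Δφ/2) + cos φ₁ cos φ₂ sin²(Δλ/2) = 0.025857
c = 2·arcsin(√a) = 0.323003 rad = 18.5067°
d = R·c = 6378.14 × 0.323003 = 2060.2 km

2060 km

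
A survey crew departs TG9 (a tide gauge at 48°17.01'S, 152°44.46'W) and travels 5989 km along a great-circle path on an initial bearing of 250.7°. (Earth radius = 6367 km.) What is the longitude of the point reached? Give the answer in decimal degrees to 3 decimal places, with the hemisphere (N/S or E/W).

131.449°E

TG9: φ = -48.28350°, λ = -152.74100°
δ = d/R = 5989/6367 = 0.940631 rad
φ₂ = arcsin(sin φ₁ cos δ + cos φ₁ sin δ cos θ)
   = arcsin(-0.74645·0.58928 + 0.66545·0.80793·-0.33051) = -38.13818°
λ₂ = λ₁ + atan2(sin θ sin δ cos φ₁, cos δ − sin φ₁ sin φ₂) = 131.44898°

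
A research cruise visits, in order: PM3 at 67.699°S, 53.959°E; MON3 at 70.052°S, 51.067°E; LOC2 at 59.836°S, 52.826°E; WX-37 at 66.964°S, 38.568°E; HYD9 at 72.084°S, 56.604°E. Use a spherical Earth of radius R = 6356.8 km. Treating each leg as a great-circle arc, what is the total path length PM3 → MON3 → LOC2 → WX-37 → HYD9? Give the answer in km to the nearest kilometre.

3374 km

PM3→MON3: c = 0.044905 rad, d = 285.45 km
MON3→LOC2: c = 0.178758 rad, d = 1136.33 km
LOC2→WX-37: c = 0.166235 rad, d = 1056.72 km
WX-37→HYD9: c = 0.140865 rad, d = 895.45 km
Total = 285.45 + 1136.33 + 1056.72 + 895.45 = 3373.95 km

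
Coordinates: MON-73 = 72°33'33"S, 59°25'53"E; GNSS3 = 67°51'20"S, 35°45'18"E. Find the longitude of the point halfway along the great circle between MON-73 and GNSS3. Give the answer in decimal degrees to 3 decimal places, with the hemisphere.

46.223°E

MON-73: φ = -72.55917°, λ = +59.43139°
GNSS3: φ = -67.85556°, λ = +35.75500°
Bx = cos φ₂ cos Δλ = 0.345215,  By = cos φ₂ sin Δλ = -0.151369
φₘ = atan2(sin φ₁ + sin φ₂, √((cos φ₁ + Bx)² + By²)) = -70.59144°
λₘ = λ₁ + atan2(By, cos φ₁ + Bx) = 46.22290°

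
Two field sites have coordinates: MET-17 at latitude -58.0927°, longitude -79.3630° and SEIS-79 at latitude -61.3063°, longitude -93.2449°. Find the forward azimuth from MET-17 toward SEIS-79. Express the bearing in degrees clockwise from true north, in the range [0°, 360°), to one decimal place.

239.5°

Δλ = -13.8819°
y = sin Δλ · cos φ₂ = -0.115193
x = cos φ₁ sin φ₂ − sin φ₁ cos φ₂ cos Δλ = -0.067963
θ = atan2(y, x) = -120.5403° → 239.4597° (mod 360°)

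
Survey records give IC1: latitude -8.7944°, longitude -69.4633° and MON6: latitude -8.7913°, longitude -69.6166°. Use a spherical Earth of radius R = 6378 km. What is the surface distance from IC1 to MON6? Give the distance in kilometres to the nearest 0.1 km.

Δφ = 0.0031°,  Δλ = -0.1533°
a = sin²(Δφ/2) + cos φ₁ cos φ₂ sin²(Δλ/2) = 0.000002
c = 2·arcsin(√a) = 0.002645 rad = 0.1515°
d = R·c = 6378 × 0.002645 = 16.9 km

16.9 km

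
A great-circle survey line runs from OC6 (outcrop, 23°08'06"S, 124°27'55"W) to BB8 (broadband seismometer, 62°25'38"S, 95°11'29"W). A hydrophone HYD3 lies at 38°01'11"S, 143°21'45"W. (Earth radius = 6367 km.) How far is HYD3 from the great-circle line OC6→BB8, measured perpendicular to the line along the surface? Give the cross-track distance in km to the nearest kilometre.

2144 km

OC6: φ = -23.13500°, λ = -124.46528°
BB8: φ = -62.42722°, λ = -95.19139°
HYD3: φ = -38.01972°, λ = -143.36250°
δ₁₃ = central angle OC6→HYD3 = 0.383401 rad  (haversine)
θ₁₃ = bearing OC6→HYD3 = 223.005°,  θ₁₂ = bearing OC6→BB8 = 160.978°
dₓₜ = R·arcsin(sin δ₁₃ · sin(θ₁₃ − θ₁₂)) = 6367·arcsin(0.37408·sin(62.028°)) = 2143.777 km
|dₓₜ| = 2143.777 km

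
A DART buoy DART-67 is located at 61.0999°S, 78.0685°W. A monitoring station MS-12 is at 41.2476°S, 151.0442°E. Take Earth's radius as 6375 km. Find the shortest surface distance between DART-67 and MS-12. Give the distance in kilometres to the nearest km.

7807 km

Δφ = 19.8523°,  Δλ = -130.8873°
a = sin²(Δφ/2) + cos φ₁ cos φ₂ sin²(Δλ/2) = 0.330322
c = 2·arcsin(√a) = 1.224564 rad = 70.1623°
d = R·c = 6375 × 1.224564 = 7806.6 km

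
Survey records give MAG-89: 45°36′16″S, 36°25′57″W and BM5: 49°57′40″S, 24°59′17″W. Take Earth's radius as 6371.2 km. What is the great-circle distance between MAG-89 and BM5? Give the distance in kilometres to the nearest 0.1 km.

981.3 km

MAG-89: φ = -45.60444°, λ = -36.43250°
BM5: φ = -49.96111°, λ = -24.98806°
Δφ = -4.3567°,  Δλ = 11.4444°
a = sin²(Δφ/2) + cos φ₁ cos φ₂ sin²(Δλ/2) = 0.005919
c = 2·arcsin(√a) = 0.154021 rad = 8.8248°
d = R·c = 6371.2 × 0.154021 = 981.3 km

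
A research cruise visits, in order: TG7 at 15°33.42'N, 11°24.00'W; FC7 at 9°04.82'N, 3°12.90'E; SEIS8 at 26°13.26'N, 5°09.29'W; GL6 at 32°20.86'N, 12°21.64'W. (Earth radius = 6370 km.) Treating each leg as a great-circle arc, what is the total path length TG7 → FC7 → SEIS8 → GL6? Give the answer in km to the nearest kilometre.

TG7: φ = +15.55700°, λ = -11.40000°
FC7: φ = +9.08033°, λ = +3.21500°
SEIS8: φ = +26.22100°, λ = -5.15483°
GL6: φ = +32.34767°, λ = -12.36067°
TG7→FC7: c = 0.273479 rad, d = 1742.06 km
FC7→SEIS8: c = 0.329671 rad, d = 2100.00 km
SEIS8→GL6: c = 0.153103 rad, d = 975.27 km
Total = 1742.06 + 2100.00 + 975.27 = 4817.33 km

4817 km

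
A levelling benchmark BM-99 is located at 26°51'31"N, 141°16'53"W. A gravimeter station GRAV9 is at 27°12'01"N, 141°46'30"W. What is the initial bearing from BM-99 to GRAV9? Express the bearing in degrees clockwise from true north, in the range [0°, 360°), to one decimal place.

BM-99: φ = +26.85861°, λ = -141.28139°
GRAV9: φ = +27.20028°, λ = -141.77500°
Δλ = -0.4936°
y = sin Δλ · cos φ₂ = -0.007662
x = cos φ₁ sin φ₂ − sin φ₁ cos φ₂ cos Δλ = 0.005978
θ = atan2(y, x) = -52.0390° → 307.9610° (mod 360°)

308.0°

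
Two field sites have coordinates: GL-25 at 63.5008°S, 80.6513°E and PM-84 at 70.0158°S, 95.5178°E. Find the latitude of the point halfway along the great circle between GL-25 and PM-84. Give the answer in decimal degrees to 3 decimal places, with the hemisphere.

66.930°S

Bx = cos φ₂ cos Δλ = 0.330321,  By = cos φ₂ sin Δλ = 0.087685
φₘ = atan2(sin φ₁ + sin φ₂, √((cos φ₁ + Bx)² + By²)) = -66.93003°
λₘ = λ₁ + atan2(By, cos φ₁ + Bx) = 87.09398°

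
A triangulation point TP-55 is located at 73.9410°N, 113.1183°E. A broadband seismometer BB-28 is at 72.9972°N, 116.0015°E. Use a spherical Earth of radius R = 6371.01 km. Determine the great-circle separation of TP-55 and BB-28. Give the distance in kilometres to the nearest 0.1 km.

Δφ = -0.9438°,  Δλ = 2.8832°
a = sin²(Δφ/2) + cos φ₁ cos φ₂ sin²(Δλ/2) = 0.000119
c = 2·arcsin(√a) = 0.021821 rad = 1.2502°
d = R·c = 6371.01 × 0.021821 = 139.0 km

139.0 km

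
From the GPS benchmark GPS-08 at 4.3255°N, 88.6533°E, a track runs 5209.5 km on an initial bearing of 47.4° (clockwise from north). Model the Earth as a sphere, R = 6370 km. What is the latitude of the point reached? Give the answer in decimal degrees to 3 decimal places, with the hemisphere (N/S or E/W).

δ = d/R = 5209.5/6370 = 0.817818 rad
φ₂ = arcsin(sin φ₁ cos δ + cos φ₁ sin δ cos θ)
   = arcsin(0.07542·0.68382 + 0.99715·0.72966·0.67688) = 32.96008°
λ₂ = λ₁ + atan2(sin θ sin δ cos φ₁, cos δ − sin φ₁ sin φ₂) = 128.45448°

32.960°N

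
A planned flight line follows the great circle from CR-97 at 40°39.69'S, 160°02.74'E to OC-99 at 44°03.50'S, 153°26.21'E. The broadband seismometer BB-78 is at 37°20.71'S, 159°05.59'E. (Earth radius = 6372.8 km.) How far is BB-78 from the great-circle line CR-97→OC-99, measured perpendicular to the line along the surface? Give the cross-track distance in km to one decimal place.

CR-97: φ = -40.66150°, λ = +160.04567°
OC-99: φ = -44.05833°, λ = +153.43683°
BB-78: φ = -37.34517°, λ = +159.09317°
δ₁₃ = central angle CR-97→BB-78 = 0.059304 rad  (haversine)
θ₁₃ = bearing CR-97→BB-78 = 347.116°,  θ₁₂ = bearing CR-97→OC-99 = 232.983°
dₓₜ = R·arcsin(sin δ₁₃ · sin(θ₁₃ − θ₁₂)) = 6372.8·arcsin(0.05927·sin(114.133°)) = 344.867 km
|dₓₜ| = 344.867 km

344.9 km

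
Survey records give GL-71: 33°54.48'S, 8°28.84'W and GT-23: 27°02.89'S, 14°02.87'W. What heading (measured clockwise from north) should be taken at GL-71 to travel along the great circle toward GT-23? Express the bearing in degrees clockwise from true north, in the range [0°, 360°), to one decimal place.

323.6°

GL-71: φ = -33.90800°, λ = -8.48067°
GT-23: φ = -27.04817°, λ = -14.04783°
Δλ = -5.5672°
y = sin Δλ · cos φ₂ = -0.086402
x = cos φ₁ sin φ₂ − sin φ₁ cos φ₂ cos Δλ = 0.117097
θ = atan2(y, x) = -36.4222° → 323.5778° (mod 360°)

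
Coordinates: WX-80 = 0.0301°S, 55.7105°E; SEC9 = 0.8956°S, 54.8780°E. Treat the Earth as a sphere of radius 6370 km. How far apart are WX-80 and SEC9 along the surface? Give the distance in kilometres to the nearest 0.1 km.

133.5 km

Δφ = -0.8655°,  Δλ = -0.8325°
a = sin²(Δφ/2) + cos φ₁ cos φ₂ sin²(Δλ/2) = 0.000110
c = 2·arcsin(√a) = 0.020959 rad = 1.2009°
d = R·c = 6370 × 0.020959 = 133.5 km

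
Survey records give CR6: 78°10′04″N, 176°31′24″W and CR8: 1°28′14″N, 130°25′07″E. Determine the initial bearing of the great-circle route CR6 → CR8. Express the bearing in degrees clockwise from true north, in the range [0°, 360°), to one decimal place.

233.9°

CR6: φ = +78.16778°, λ = -176.52333°
CR8: φ = +1.47056°, λ = +130.41861°
Δλ = -53.0581°
y = sin Δλ · cos φ₂ = -0.798982
x = cos φ₁ sin φ₂ − sin φ₁ cos φ₂ cos Δλ = -0.582780
θ = atan2(y, x) = -126.1071° → 233.8929° (mod 360°)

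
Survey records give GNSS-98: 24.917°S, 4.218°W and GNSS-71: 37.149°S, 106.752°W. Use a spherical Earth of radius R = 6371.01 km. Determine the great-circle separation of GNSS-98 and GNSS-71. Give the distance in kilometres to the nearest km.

9385 km

Δφ = -12.2320°,  Δλ = -102.5340°
a = sin²(Δφ/2) + cos φ₁ cos φ₂ sin²(Δλ/2) = 0.451228
c = 2·arcsin(√a) = 1.473097 rad = 84.4022°
d = R·c = 6371.01 × 1.473097 = 9385.1 km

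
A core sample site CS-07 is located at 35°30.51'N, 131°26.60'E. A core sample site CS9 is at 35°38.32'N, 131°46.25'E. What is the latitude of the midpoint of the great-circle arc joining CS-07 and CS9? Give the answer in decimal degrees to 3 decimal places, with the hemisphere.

35.574°N

CS-07: φ = +35.50850°, λ = +131.44333°
CS9: φ = +35.63867°, λ = +131.77083°
Bx = cos φ₂ cos Δλ = 0.812694,  By = cos φ₂ sin Δλ = 0.004645
φₘ = atan2(sin φ₁ + sin φ₂, √((cos φ₁ + Bx)² + By²)) = 35.57369°
λₘ = λ₁ + atan2(By, cos φ₁ + Bx) = 131.60695°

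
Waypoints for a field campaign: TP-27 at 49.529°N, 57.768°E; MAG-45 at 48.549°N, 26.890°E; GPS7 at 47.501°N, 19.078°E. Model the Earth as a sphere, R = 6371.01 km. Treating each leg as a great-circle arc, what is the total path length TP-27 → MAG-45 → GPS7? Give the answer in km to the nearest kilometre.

2830 km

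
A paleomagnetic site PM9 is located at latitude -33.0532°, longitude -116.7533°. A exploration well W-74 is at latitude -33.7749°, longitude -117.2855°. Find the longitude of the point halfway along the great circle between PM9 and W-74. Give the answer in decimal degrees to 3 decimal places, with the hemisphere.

117.018°W

Bx = cos φ₂ cos Δλ = 0.831192,  By = cos φ₂ sin Δλ = -0.007721
φₘ = atan2(sin φ₁ + sin φ₂, √((cos φ₁ + Bx)² + By²)) = -33.41433°
λₘ = λ₁ + atan2(By, cos φ₁ + Bx) = -117.01829°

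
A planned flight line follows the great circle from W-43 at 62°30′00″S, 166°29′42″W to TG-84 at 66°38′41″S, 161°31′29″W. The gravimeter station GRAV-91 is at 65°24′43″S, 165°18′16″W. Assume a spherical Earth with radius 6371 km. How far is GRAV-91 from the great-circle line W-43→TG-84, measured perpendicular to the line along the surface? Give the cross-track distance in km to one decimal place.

W-43: φ = -62.50000°, λ = -166.49500°
TG-84: φ = -66.64472°, λ = -161.52472°
GRAV-91: φ = -65.41194°, λ = -165.30444°
δ₁₃ = central angle W-43→GRAV-91 = 0.051633 rad  (haversine)
θ₁₃ = bearing W-43→GRAV-91 = 170.357°,  θ₁₂ = bearing W-43→TG-84 = 154.983°
dₓₜ = R·arcsin(sin δ₁₃ · sin(θ₁₃ − θ₁₂)) = 6371·arcsin(0.05161·sin(15.374°)) = 87.176 km
|dₓₜ| = 87.176 km

87.2 km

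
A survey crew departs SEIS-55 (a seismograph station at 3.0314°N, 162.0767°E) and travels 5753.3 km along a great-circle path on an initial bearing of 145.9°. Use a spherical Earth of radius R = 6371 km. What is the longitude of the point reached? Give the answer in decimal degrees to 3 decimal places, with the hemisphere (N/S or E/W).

163.927°W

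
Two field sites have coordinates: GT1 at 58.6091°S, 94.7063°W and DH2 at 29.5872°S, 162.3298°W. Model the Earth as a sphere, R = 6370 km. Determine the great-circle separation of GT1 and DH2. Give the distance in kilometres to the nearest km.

Δφ = 29.0219°,  Δλ = -67.6235°
a = sin²(Δφ/2) + cos φ₁ cos φ₂ sin²(Δλ/2) = 0.203042
c = 2·arcsin(√a) = 0.934879 rad = 53.5646°
d = R·c = 6370 × 0.934879 = 5955.2 km

5955 km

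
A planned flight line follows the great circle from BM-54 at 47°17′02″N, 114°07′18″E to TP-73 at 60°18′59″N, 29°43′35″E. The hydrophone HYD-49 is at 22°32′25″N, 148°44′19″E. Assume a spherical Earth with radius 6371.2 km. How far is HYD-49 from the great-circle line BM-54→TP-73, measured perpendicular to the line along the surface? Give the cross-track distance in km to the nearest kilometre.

BM-54: φ = +47.28389°, λ = +114.12167°
TP-73: φ = +60.31639°, λ = +29.72639°
HYD-49: φ = +22.54028°, λ = +148.73861°
δ₁₃ = central angle BM-54→HYD-49 = 0.648035 rad  (haversine)
θ₁₃ = bearing BM-54→HYD-49 = 119.630°,  θ₁₂ = bearing BM-54→TP-73 = 318.334°
dₓₜ = R·arcsin(sin δ₁₃ · sin(θ₁₃ − θ₁₂)) = 6371.2·arcsin(0.60362·sin(-198.704°)) = 1241.109 km
|dₓₜ| = 1241.109 km

1241 km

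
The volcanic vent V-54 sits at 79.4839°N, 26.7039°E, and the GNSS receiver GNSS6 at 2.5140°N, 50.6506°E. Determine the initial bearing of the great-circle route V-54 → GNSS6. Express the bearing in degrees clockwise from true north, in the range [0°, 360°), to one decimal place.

Δλ = 23.9467°
y = sin Δλ · cos φ₂ = 0.405496
x = cos φ₁ sin φ₂ − sin φ₁ cos φ₂ cos Δλ = -0.889702
θ = atan2(y, x) = 155.4981° → 155.4981° (mod 360°)

155.5°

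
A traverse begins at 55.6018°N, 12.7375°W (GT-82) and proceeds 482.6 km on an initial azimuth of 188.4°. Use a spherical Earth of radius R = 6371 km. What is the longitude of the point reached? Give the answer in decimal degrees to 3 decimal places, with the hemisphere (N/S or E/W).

δ = d/R = 482.6/6371 = 0.075749 rad
φ₂ = arcsin(sin φ₁ cos δ + cos φ₁ sin δ cos θ)
   = arcsin(0.82513·0.99713 + 0.56494·0.07568·-0.98927) = 51.30369°
λ₂ = λ₁ + atan2(sin θ sin δ cos φ₁, cos δ − sin φ₁ sin φ₂) = -13.75070°

13.751°W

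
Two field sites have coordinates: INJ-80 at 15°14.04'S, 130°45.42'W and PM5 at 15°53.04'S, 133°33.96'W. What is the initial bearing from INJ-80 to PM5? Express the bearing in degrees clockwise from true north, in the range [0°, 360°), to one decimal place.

INJ-80: φ = -15.23400°, λ = -130.75700°
PM5: φ = -15.88400°, λ = -133.56600°
Δλ = -2.8090°
y = sin Δλ · cos φ₂ = -0.047135
x = cos φ₁ sin φ₂ − sin φ₁ cos φ₂ cos Δλ = -0.011648
θ = atan2(y, x) = -103.8808° → 256.1192° (mod 360°)

256.1°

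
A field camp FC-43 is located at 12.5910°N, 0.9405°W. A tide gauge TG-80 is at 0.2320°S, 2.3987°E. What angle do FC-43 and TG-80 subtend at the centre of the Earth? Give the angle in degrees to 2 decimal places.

Δφ = -12.8230°,  Δλ = 3.3392°
a = sin²(Δφ/2) + cos φ₁ cos φ₂ sin²(Δλ/2) = 0.013298
c = 2·arcsin(√a) = 0.231151 rad = 13.2440°

13.24°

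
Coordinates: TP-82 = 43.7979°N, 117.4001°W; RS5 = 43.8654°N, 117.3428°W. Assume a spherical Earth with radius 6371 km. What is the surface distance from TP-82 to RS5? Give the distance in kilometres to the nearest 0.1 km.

8.8 km

Δφ = 0.0675°,  Δλ = 0.0573°
a = sin²(Δφ/2) + cos φ₁ cos φ₂ sin²(Δλ/2) = 0.000000
c = 2·arcsin(√a) = 0.001381 rad = 0.0792°
d = R·c = 6371 × 0.001381 = 8.8 km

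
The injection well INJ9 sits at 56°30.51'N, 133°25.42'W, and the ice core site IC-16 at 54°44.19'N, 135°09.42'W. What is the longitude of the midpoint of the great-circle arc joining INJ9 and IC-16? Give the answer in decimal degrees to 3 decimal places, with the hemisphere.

134.310°W

INJ9: φ = +56.50850°, λ = -133.42367°
IC-16: φ = +54.73650°, λ = -135.15700°
Bx = cos φ₂ cos Δλ = 0.577073,  By = cos φ₂ sin Δλ = -0.017463
φₘ = atan2(sin φ₁ + sin φ₂, √((cos φ₁ + Bx)² + By²)) = 55.62555°
λₘ = λ₁ + atan2(By, cos φ₁ + Bx) = -134.30993°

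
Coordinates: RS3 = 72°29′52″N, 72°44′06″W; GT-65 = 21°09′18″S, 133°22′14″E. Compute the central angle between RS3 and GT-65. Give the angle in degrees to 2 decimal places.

126.59°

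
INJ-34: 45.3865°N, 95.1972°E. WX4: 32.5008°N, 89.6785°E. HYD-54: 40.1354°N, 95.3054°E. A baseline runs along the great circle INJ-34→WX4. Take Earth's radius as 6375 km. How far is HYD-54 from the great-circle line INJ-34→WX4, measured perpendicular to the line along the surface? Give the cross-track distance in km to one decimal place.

210.3 km

δ₁₃ = central angle INJ-34→HYD-54 = 0.091659 rad  (haversine)
θ₁₃ = bearing INJ-34→HYD-54 = 179.096°,  θ₁₂ = bearing INJ-34→WX4 = 200.219°
dₓₜ = R·arcsin(sin δ₁₃ · sin(θ₁₃ − θ₁₂)) = 6375·arcsin(0.09153·sin(-21.123°)) = -210.315 km
|dₓₜ| = 210.315 km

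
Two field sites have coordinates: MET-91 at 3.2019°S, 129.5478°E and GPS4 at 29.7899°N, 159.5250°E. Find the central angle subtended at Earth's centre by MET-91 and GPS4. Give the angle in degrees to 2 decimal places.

43.71°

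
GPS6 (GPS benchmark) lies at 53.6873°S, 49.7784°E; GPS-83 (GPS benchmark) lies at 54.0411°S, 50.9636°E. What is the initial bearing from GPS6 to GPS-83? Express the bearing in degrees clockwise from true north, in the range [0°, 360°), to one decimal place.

Δλ = 1.1852°
y = sin Δλ · cos φ₂ = 0.012146
x = cos φ₁ sin φ₂ − sin φ₁ cos φ₂ cos Δλ = -0.006276
θ = atan2(y, x) = 117.3269° → 117.3269° (mod 360°)

117.3°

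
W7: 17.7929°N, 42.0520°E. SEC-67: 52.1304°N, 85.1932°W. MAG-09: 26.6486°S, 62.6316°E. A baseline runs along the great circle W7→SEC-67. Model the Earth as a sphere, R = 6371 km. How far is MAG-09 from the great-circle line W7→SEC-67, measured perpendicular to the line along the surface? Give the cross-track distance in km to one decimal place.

396.7 km

δ₁₃ = central angle W7→MAG-09 = 0.850433 rad  (haversine)
θ₁₃ = bearing W7→MAG-09 = 155.290°,  θ₁₂ = bearing W7→SEC-67 = 330.541°
dₓₜ = R·arcsin(sin δ₁₃ · sin(θ₁₃ − θ₁₂)) = 6371·arcsin(0.75157·sin(-175.251°)) = -396.675 km
|dₓₜ| = 396.675 km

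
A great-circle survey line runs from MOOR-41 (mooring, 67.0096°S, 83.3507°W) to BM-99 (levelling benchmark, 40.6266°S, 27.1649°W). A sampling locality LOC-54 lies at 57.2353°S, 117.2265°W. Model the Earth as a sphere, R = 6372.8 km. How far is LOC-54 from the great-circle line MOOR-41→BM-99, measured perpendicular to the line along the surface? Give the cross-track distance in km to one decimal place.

δ₁₃ = central angle MOOR-41→LOC-54 = 0.318831 rad  (haversine)
θ₁₃ = bearing MOOR-41→LOC-54 = 285.771°,  θ₁₂ = bearing MOOR-41→BM-99 = 77.959°
dₓₜ = R·arcsin(sin δ₁₃ · sin(θ₁₃ − θ₁₂)) = 6372.8·arcsin(0.31346·sin(207.812°)) = -935.374 km
|dₓₜ| = 935.374 km

935.4 km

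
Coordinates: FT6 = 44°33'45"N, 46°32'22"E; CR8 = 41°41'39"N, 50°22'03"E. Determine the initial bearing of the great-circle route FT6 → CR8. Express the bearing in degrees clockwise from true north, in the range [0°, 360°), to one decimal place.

134.4°

FT6: φ = +44.56250°, λ = +46.53944°
CR8: φ = +41.69417°, λ = +50.36750°
Δλ = 3.8281°
y = sin Δλ · cos φ₂ = 0.049852
x = cos φ₁ sin φ₂ − sin φ₁ cos φ₂ cos Δλ = -0.048872
θ = atan2(y, x) = 134.4313° → 134.4313° (mod 360°)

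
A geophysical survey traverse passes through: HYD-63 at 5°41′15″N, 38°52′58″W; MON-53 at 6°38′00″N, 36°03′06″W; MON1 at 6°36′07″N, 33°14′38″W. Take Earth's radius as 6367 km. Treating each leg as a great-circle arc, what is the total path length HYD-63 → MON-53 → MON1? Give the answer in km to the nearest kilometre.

640 km

HYD-63: φ = +5.68750°, λ = -38.88278°
MON-53: φ = +6.63333°, λ = -36.05167°
MON1: φ = +6.60194°, λ = -33.24389°
HYD-63→MON-53: c = 0.051826 rad, d = 329.97 km
MON-53→MON1: c = 0.048681 rad, d = 309.95 km
Total = 329.97 + 309.95 = 639.93 km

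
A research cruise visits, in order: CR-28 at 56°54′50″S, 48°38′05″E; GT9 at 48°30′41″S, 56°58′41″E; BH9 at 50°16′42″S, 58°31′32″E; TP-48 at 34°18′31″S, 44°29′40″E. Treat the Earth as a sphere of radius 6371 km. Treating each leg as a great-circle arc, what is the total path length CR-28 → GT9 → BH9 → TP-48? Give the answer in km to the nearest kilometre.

CR-28: φ = -56.91389°, λ = +48.63472°
GT9: φ = -48.51139°, λ = +56.97806°
BH9: φ = -50.27833°, λ = +58.52556°
TP-48: φ = -34.30861°, λ = +44.49444°
CR-28→GT9: c = 0.170863 rad, d = 1088.57 km
GT9→BH9: c = 0.035495 rad, d = 226.14 km
BH9→TP-48: c = 0.331185 rad, d = 2109.98 km
Total = 1088.57 + 226.14 + 2109.98 = 3424.68 km

3425 km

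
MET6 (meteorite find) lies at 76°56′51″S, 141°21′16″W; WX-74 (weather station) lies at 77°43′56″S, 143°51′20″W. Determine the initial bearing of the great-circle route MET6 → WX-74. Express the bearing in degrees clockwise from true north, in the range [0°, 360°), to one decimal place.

MET6: φ = -76.94750°, λ = -141.35444°
WX-74: φ = -77.73222°, λ = -143.85556°
Δλ = -2.5011°
y = sin Δλ · cos φ₂ = -0.009272
x = cos φ₁ sin φ₂ − sin φ₁ cos φ₂ cos Δλ = -0.013893
θ = atan2(y, x) = -146.2798° → 213.7202° (mod 360°)

213.7°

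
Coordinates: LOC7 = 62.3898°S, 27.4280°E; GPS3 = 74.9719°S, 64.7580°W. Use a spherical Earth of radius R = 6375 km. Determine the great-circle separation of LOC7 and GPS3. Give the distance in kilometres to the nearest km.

Δφ = -12.5821°,  Δλ = -92.1860°
a = sin²(Δφ/2) + cos φ₁ cos φ₂ sin²(Δλ/2) = 0.074385
c = 2·arcsin(√a) = 0.552470 rad = 31.6542°
d = R·c = 6375 × 0.552470 = 3522.0 km

3522 km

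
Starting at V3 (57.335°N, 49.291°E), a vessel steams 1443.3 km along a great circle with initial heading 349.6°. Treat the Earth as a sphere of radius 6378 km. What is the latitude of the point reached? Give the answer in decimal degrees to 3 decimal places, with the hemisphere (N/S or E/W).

69.965°N

δ = d/R = 1443.3/6378 = 0.226294 rad
φ₂ = arcsin(sin φ₁ cos δ + cos φ₁ sin δ cos θ)
   = arcsin(0.84184·0.97450 + 0.53973·0.22437·0.98357) = 69.96525°
λ₂ = λ₁ + atan2(sin θ sin δ cos φ₁, cos δ − sin φ₁ sin φ₂) = 42.50135°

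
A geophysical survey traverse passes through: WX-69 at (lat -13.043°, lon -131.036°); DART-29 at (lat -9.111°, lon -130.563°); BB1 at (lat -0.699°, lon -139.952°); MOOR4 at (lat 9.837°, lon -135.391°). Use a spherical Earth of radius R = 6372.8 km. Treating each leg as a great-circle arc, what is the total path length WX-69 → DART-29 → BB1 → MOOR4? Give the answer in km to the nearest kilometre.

WX-69→DART-29: c = 0.069103 rad, d = 440.38 km
DART-29→BB1: c = 0.219460 rad, d = 1398.57 km
BB1→MOOR4: c = 0.200233 rad, d = 1276.05 km
Total = 440.38 + 1398.57 + 1276.05 = 3115.00 km

3115 km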